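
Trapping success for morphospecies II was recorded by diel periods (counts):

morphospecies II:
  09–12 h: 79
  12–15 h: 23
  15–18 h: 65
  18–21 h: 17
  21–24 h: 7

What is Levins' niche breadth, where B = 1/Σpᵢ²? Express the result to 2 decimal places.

3.22

Proportions for morphospecies II (n=191): 79/191=0.4136, 23/191=0.1204, 65/191=0.3403, 17/191=0.0890, 7/191=0.0366
Σpᵢ² = 0.4136² + 0.1204² + 0.3403² + 0.0890² + 0.0366² = 0.171065 + 0.014496 + 0.115804 + 0.007921 + 0.001340 = 0.310626
B = 1 / 0.310626 = 3.2193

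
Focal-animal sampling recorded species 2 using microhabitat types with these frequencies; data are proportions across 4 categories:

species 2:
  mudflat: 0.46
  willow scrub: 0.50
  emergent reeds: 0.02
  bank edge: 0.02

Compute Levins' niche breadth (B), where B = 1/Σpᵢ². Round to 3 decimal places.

2.163

Σpᵢ² = 0.46² + 0.50² + 0.02² + 0.02² = 0.2116 + 0.2500 + 0.0004 + 0.0004 = 0.4624
B = 1 / 0.4624 = 2.16263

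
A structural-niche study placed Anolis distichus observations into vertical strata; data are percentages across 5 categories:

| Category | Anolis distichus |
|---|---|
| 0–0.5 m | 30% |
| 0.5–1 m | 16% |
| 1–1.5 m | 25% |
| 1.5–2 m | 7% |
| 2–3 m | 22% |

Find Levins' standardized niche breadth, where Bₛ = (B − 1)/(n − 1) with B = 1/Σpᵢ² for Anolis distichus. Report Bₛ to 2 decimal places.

Convert percentages to proportions (divide by 100).
Σpᵢ² = 0.30² + 0.16² + 0.25² + 0.07² + 0.22² = 0.0900 + 0.0256 + 0.0625 + 0.0049 + 0.0484 = 0.2314
B = 1 / 0.2314 = 4.3215
Bₛ = (B − 1)/(n − 1) = (4.3215 − 1)/(5 − 1) = 3.3215/4 = 0.8304

0.83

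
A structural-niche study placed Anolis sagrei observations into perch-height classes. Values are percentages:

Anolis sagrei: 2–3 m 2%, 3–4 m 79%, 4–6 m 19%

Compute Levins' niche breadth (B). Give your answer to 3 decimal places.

Convert percentages to proportions (divide by 100).
Σpᵢ² = 0.02² + 0.79² + 0.19² = 0.0004 + 0.6241 + 0.0361 = 0.6606
B = 1 / 0.6606 = 1.51378

1.514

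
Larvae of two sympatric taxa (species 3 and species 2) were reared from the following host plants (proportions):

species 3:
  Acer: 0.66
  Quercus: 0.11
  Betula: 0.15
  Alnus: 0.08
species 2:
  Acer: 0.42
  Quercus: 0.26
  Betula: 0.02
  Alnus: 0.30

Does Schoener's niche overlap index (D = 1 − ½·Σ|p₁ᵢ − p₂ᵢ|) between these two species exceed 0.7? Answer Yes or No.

No

Σ|p₁ᵢ − p₂ᵢ| = 0.24 + 0.15 + 0.13 + 0.22 = 0.74
D = 1 − ½ × 0.74 = 1 − 0.370 = 0.6300
D = 0.6300 < 0.7 → No.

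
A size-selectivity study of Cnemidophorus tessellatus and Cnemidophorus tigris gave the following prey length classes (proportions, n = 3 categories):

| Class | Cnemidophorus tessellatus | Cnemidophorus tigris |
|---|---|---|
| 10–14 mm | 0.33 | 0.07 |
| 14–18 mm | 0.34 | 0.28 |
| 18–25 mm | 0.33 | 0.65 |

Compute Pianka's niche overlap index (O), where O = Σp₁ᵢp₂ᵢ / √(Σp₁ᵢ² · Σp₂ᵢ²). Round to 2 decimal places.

0.81

Σ p₁ᵢp₂ᵢ = 0.0231 + 0.0952 + 0.2145 = 0.3328
Σp_1ᵢ² = 0.33² + 0.34² + 0.33² = 0.1089 + 0.1156 + 0.1089 = 0.3334
Σp_2ᵢ² = 0.07² + 0.28² + 0.65² = 0.0049 + 0.0784 + 0.4225 = 0.5058
O = 0.3328 / √(0.3334 × 0.5058) = 0.3328 / 0.41065 = 0.8104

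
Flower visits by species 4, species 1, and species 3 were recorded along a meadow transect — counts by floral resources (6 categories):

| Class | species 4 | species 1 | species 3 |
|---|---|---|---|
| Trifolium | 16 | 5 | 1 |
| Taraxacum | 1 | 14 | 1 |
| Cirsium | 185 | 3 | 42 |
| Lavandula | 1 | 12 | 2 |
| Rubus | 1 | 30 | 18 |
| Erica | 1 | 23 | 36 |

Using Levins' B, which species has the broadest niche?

species 1

Proportions for species 4 (n=205): 16/205=0.0780, 1/205=0.0049, 185/205=0.9024, 1/205=0.0049, 1/205=0.0049, 1/205=0.0049
Proportions for species 1 (n=87): 5/87=0.0575, 14/87=0.1609, 3/87=0.0345, 12/87=0.1379, 30/87=0.3448, 23/87=0.2644
Proportions for species 3 (n=100): 1/100=0.0100, 1/100=0.0100, 42/100=0.4200, 2/100=0.0200, 18/100=0.1800, 36/100=0.3600
Σp_4ᵢ² = 0.0780² + 0.0049² + 0.9024² + 0.0049² + 0.0049² + 0.0049² = 0.006084 + 0.000024 + 0.814326 + 0.000024 + 0.000024 + 0.000024 = 0.820506
B_4 = 1 / 0.820506 = 1.2188
Σp_1ᵢ² = 0.0575² + 0.1609² + 0.0345² + 0.1379² + 0.3448² + 0.2644² = 0.003306 + 0.025889 + 0.001190 + 0.019016 + 0.118887 + 0.069907 = 0.238195
B_1 = 1 / 0.238195 = 4.1982
Σp_3ᵢ² = 0.0100² + 0.0100² + 0.4200² + 0.0200² + 0.1800² + 0.3600² = 0.000100 + 0.000100 + 0.176400 + 0.000400 + 0.032400 + 0.129600 = 0.339000
B_3 = 1 / 0.339000 = 2.9499
Highest B → broadest niche (most generalist): species 1 (B = 4.20).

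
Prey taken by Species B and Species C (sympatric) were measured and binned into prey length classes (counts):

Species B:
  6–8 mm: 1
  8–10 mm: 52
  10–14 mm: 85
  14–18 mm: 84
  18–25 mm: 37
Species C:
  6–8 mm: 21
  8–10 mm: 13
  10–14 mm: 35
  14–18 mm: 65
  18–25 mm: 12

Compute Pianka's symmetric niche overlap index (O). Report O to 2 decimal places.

0.90

Proportions for Species B (n=259): 1/259=0.0039, 52/259=0.2008, 85/259=0.3282, 84/259=0.3243, 37/259=0.1429
Proportions for Species C (n=146): 21/146=0.1438, 13/146=0.0890, 35/146=0.2397, 65/146=0.4452, 12/146=0.0822
Σ p₁ᵢp₂ᵢ = 0.000561 + 0.017871 + 0.078670 + 0.144378 + 0.011746 = 0.253226
Σp_1ᵢ² = 0.0039² + 0.2008² + 0.3282² + 0.3243² + 0.1429² = 0.000015 + 0.040321 + 0.107715 + 0.105170 + 0.020420 = 0.273641
Σp_2ᵢ² = 0.1438² + 0.0890² + 0.2397² + 0.4452² + 0.0822² = 0.020678 + 0.007921 + 0.057456 + 0.198203 + 0.006757 = 0.291015
O = 0.253226 / √(0.273641 × 0.291015) = 0.253226 / 0.2821943 = 0.8973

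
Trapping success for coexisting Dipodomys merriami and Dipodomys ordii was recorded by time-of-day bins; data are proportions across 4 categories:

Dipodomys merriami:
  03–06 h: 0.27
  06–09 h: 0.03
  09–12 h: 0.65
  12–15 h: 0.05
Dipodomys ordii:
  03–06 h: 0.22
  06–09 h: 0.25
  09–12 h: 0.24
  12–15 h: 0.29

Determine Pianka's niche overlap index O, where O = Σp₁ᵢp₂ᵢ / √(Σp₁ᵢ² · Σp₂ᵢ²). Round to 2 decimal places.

0.67

Σ p₁ᵢp₂ᵢ = 0.0594 + 0.0075 + 0.1560 + 0.0145 = 0.2374
Σp_1ᵢ² = 0.27² + 0.03² + 0.65² + 0.05² = 0.0729 + 0.0009 + 0.4225 + 0.0025 = 0.4988
Σp_2ᵢ² = 0.22² + 0.25² + 0.24² + 0.29² = 0.0484 + 0.0625 + 0.0576 + 0.0841 = 0.2526
O = 0.2374 / √(0.4988 × 0.2526) = 0.2374 / 0.35496 = 0.6688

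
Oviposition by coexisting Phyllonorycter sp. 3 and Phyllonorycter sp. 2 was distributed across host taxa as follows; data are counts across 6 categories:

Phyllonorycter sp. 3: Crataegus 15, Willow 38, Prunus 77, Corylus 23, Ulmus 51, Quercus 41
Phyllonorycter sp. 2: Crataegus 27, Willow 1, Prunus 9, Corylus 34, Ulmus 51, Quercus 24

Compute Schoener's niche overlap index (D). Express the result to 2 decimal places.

0.60

Proportions for Phyllonorycter sp. 3 (n=245): 15/245=0.0612, 38/245=0.1551, 77/245=0.3143, 23/245=0.0939, 51/245=0.2082, 41/245=0.1673
Proportions for Phyllonorycter sp. 2 (n=146): 27/146=0.1849, 1/146=0.0068, 9/146=0.0616, 34/146=0.2329, 51/146=0.3493, 24/146=0.1644
Σ|p₁ᵢ − p₂ᵢ| = 0.1237 + 0.1483 + 0.2527 + 0.1390 + 0.1411 + 0.0029 = 0.8077
D = 1 − ½ × 0.8077 = 1 − 0.40385 = 0.59615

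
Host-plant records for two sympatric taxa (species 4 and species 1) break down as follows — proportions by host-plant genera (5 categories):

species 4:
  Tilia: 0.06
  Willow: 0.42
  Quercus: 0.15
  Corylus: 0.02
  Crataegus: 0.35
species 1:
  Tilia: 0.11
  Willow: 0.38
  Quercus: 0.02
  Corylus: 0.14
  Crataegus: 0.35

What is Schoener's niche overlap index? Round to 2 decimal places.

Σ|p₁ᵢ − p₂ᵢ| = 0.05 + 0.04 + 0.13 + 0.12 + 0.00 = 0.34
D = 1 − ½ × 0.34 = 1 − 0.170 = 0.8300

0.83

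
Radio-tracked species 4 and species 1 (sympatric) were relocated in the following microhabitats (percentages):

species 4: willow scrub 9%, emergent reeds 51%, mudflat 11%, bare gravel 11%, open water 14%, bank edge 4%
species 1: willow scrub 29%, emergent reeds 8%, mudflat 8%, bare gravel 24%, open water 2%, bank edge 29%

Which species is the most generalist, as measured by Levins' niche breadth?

species 1

Convert percentages to proportions (divide by 100).
Σp_4ᵢ² = 0.09² + 0.51² + 0.11² + 0.11² + 0.14² + 0.04² = 0.0081 + 0.2601 + 0.0121 + 0.0121 + 0.0196 + 0.0016 = 0.3136
B_4 = 1 / 0.3136 = 3.1888
Σp_1ᵢ² = 0.29² + 0.08² + 0.08² + 0.24² + 0.02² + 0.29² = 0.0841 + 0.0064 + 0.0064 + 0.0576 + 0.0004 + 0.0841 = 0.2390
B_1 = 1 / 0.2390 = 4.1841
Highest B → broadest niche (most generalist): species 1 (B = 4.18).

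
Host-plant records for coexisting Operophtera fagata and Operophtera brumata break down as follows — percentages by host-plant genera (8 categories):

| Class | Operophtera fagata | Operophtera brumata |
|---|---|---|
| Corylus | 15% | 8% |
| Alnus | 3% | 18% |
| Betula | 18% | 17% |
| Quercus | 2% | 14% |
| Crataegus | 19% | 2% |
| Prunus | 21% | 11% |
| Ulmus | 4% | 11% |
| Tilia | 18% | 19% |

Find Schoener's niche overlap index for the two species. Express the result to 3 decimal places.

Convert percentages to proportions (divide by 100).
Σ|p₁ᵢ − p₂ᵢ| = 0.07 + 0.15 + 0.01 + 0.12 + 0.17 + 0.10 + 0.07 + 0.01 = 0.70
D = 1 − ½ × 0.70 = 1 − 0.350 = 0.65000

0.650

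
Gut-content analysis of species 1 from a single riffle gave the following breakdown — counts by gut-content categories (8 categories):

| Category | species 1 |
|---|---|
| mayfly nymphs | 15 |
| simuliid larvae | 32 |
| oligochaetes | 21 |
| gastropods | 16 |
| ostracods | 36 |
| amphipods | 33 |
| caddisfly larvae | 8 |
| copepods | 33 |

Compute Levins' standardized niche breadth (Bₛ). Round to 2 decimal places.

Proportions for species 1 (n=194): 15/194=0.0773, 32/194=0.1649, 21/194=0.1082, 16/194=0.0825, 36/194=0.1856, 33/194=0.1701, 8/194=0.0412, 33/194=0.1701
Σpᵢ² = 0.0773² + 0.1649² + 0.1082² + 0.0825² + 0.1856² + 0.1701² + 0.0412² + 0.1701² = 0.005975 + 0.027192 + 0.011707 + 0.006806 + 0.034447 + 0.028934 + 0.001697 + 0.028934 = 0.145692
B = 1 / 0.145692 = 6.8638
Bₛ = (B − 1)/(n − 1) = (6.8638 − 1)/(8 − 1) = 5.8638/7 = 0.8377

0.84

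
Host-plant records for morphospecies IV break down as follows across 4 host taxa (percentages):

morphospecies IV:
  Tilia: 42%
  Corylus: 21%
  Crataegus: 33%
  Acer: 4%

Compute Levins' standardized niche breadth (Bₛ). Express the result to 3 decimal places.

0.674

Convert percentages to proportions (divide by 100).
Σpᵢ² = 0.42² + 0.21² + 0.33² + 0.04² = 0.1764 + 0.0441 + 0.1089 + 0.0016 = 0.3310
B = 1 / 0.3310 = 3.02115
Bₛ = (B − 1)/(n − 1) = (3.02115 − 1)/(4 − 1) = 2.02115/3 = 0.67372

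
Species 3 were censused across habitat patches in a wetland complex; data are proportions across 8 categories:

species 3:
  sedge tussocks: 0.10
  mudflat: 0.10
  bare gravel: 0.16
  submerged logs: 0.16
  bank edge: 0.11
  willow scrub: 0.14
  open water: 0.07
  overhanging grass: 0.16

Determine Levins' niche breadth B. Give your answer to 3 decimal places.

7.496

Σpᵢ² = 0.10² + 0.10² + 0.16² + 0.16² + 0.11² + 0.14² + 0.07² + 0.16² = 0.0100 + 0.0100 + 0.0256 + 0.0256 + 0.0121 + 0.0196 + 0.0049 + 0.0256 = 0.1334
B = 1 / 0.1334 = 7.49625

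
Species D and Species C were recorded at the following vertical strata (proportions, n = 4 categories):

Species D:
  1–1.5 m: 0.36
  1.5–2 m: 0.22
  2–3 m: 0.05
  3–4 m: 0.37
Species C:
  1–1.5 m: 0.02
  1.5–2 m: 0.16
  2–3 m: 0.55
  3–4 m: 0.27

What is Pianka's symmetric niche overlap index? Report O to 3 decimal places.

Σ p₁ᵢp₂ᵢ = 0.0072 + 0.0352 + 0.0275 + 0.0999 = 0.1698
Σp_1ᵢ² = 0.36² + 0.22² + 0.05² + 0.37² = 0.1296 + 0.0484 + 0.0025 + 0.1369 = 0.3174
Σp_2ᵢ² = 0.02² + 0.16² + 0.55² + 0.27² = 0.0004 + 0.0256 + 0.3025 + 0.0729 = 0.4014
O = 0.1698 / √(0.3174 × 0.4014) = 0.1698 / 0.356937 = 0.47571

0.476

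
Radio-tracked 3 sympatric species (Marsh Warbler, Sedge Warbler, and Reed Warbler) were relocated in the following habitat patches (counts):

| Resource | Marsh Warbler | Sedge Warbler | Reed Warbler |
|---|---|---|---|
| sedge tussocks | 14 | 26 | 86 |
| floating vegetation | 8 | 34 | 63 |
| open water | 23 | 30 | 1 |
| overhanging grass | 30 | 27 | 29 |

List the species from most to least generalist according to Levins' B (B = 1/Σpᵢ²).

Proportions for Marsh Warbler (n=75): 14/75=0.1867, 8/75=0.1067, 23/75=0.3067, 30/75=0.4000
Proportions for Sedge Warbler (n=117): 26/117=0.2222, 34/117=0.2906, 30/117=0.2564, 27/117=0.2308
Proportions for Reed Warbler (n=179): 86/179=0.4804, 63/179=0.3520, 1/179=0.0056, 29/179=0.1620
Σp_Marsᵢ² = 0.1867² + 0.1067² + 0.3067² + 0.4000² = 0.034857 + 0.011385 + 0.094065 + 0.160000 = 0.300307
B_Mars = 1 / 0.300307 = 3.3299
Σp_Sedgᵢ² = 0.2222² + 0.2906² + 0.2564² + 0.2308² = 0.049373 + 0.084448 + 0.065741 + 0.053269 = 0.252831
B_Sedg = 1 / 0.252831 = 3.9552
Σp_Reedᵢ² = 0.4804² + 0.3520² + 0.0056² + 0.1620² = 0.230784 + 0.123904 + 0.000031 + 0.026244 = 0.380963
B_Reed = 1 / 0.380963 = 2.6249
Ranking by B (broadest → narrowest): Sedge Warbler (3.96) > Marsh Warbler (3.33) > Reed Warbler (2.62)

Sedge Warbler > Marsh Warbler > Reed Warbler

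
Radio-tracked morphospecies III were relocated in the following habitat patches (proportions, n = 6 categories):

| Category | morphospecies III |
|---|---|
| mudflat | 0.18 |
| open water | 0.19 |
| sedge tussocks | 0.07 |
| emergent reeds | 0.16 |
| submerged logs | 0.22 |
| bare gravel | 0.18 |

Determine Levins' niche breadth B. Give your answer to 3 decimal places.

Σpᵢ² = 0.18² + 0.19² + 0.07² + 0.16² + 0.22² + 0.18² = 0.0324 + 0.0361 + 0.0049 + 0.0256 + 0.0484 + 0.0324 = 0.1798
B = 1 / 0.1798 = 5.56174

5.562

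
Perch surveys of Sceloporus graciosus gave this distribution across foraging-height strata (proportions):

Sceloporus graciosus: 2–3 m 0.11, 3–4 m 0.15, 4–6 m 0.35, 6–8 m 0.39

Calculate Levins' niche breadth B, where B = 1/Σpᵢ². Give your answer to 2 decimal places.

3.23

Σpᵢ² = 0.11² + 0.15² + 0.35² + 0.39² = 0.0121 + 0.0225 + 0.1225 + 0.1521 = 0.3092
B = 1 / 0.3092 = 3.2342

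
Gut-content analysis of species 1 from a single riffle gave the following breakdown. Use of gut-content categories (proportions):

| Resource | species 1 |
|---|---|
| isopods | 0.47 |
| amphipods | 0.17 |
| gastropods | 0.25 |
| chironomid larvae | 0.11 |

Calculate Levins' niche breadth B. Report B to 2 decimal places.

3.08

Σpᵢ² = 0.47² + 0.17² + 0.25² + 0.11² = 0.2209 + 0.0289 + 0.0625 + 0.0121 = 0.3244
B = 1 / 0.3244 = 3.0826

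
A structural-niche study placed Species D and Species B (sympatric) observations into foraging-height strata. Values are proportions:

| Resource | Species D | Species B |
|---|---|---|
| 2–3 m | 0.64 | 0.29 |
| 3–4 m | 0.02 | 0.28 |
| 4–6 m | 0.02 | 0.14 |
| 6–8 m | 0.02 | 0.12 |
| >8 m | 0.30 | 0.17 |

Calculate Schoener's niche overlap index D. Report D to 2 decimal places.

0.52

Σ|p₁ᵢ − p₂ᵢ| = 0.35 + 0.26 + 0.12 + 0.10 + 0.13 = 0.96
D = 1 − ½ × 0.96 = 1 − 0.480 = 0.5200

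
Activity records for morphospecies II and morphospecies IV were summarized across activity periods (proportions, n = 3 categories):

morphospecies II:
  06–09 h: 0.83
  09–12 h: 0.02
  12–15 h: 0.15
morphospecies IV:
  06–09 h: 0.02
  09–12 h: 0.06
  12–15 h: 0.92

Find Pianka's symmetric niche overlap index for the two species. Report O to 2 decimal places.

Σ p₁ᵢp₂ᵢ = 0.0166 + 0.0012 + 0.1380 = 0.1558
Σp_1ᵢ² = 0.83² + 0.02² + 0.15² = 0.6889 + 0.0004 + 0.0225 = 0.7118
Σp_2ᵢ² = 0.02² + 0.06² + 0.92² = 0.0004 + 0.0036 + 0.8464 = 0.8504
O = 0.1558 / √(0.7118 × 0.8504) = 0.1558 / 0.77802 = 0.2003

0.20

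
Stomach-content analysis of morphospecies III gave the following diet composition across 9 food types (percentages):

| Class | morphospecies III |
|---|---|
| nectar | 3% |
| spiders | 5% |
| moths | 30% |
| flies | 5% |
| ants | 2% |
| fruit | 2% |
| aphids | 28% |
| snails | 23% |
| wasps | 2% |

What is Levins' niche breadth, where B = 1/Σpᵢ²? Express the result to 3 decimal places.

4.378

Convert percentages to proportions (divide by 100).
Σpᵢ² = 0.03² + 0.05² + 0.30² + 0.05² + 0.02² + 0.02² + 0.28² + 0.23² + 0.02² = 0.0009 + 0.0025 + 0.0900 + 0.0025 + 0.0004 + 0.0004 + 0.0784 + 0.0529 + 0.0004 = 0.2284
B = 1 / 0.2284 = 4.37828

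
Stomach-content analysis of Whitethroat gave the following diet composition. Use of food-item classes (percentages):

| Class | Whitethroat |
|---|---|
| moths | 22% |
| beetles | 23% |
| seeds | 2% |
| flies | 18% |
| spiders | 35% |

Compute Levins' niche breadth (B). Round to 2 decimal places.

3.90

Convert percentages to proportions (divide by 100).
Σpᵢ² = 0.22² + 0.23² + 0.02² + 0.18² + 0.35² = 0.0484 + 0.0529 + 0.0004 + 0.0324 + 0.1225 = 0.2566
B = 1 / 0.2566 = 3.8971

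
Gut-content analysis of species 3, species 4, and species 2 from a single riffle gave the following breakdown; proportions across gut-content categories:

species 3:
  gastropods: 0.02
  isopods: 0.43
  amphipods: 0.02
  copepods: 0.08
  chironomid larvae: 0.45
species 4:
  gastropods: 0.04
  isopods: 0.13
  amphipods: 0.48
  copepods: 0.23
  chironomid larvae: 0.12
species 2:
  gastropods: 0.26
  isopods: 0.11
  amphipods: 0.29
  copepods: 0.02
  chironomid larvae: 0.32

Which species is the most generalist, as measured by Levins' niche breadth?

Σp_3ᵢ² = 0.02² + 0.43² + 0.02² + 0.08² + 0.45² = 0.0004 + 0.1849 + 0.0004 + 0.0064 + 0.2025 = 0.3946
B_3 = 1 / 0.3946 = 2.5342
Σp_4ᵢ² = 0.04² + 0.13² + 0.48² + 0.23² + 0.12² = 0.0016 + 0.0169 + 0.2304 + 0.0529 + 0.0144 = 0.3162
B_4 = 1 / 0.3162 = 3.1626
Σp_2ᵢ² = 0.26² + 0.11² + 0.29² + 0.02² + 0.32² = 0.0676 + 0.0121 + 0.0841 + 0.0004 + 0.1024 = 0.2666
B_2 = 1 / 0.2666 = 3.7509
Highest B → broadest niche (most generalist): species 2 (B = 3.75).

species 2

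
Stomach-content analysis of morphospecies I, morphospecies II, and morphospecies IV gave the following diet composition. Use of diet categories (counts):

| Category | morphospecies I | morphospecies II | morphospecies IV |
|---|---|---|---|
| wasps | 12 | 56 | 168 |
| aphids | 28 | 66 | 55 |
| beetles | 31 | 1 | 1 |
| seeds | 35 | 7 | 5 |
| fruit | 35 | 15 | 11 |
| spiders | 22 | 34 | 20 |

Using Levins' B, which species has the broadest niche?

Proportions for morphospecies I (n=163): 12/163=0.0736, 28/163=0.1718, 31/163=0.1902, 35/163=0.2147, 35/163=0.2147, 22/163=0.1350
Proportions for morphospecies II (n=179): 56/179=0.3128, 66/179=0.3687, 1/179=0.0056, 7/179=0.0391, 15/179=0.0838, 34/179=0.1899
Proportions for morphospecies IV (n=260): 168/260=0.6462, 55/260=0.2115, 1/260=0.0038, 5/260=0.0192, 11/260=0.0423, 20/260=0.0769
Σp_Iᵢ² = 0.0736² + 0.1718² + 0.1902² + 0.2147² + 0.2147² + 0.1350² = 0.005417 + 0.029515 + 0.036176 + 0.046096 + 0.046096 + 0.018225 = 0.181525
B_I = 1 / 0.181525 = 5.5089
Σp_IIᵢ² = 0.3128² + 0.3687² + 0.0056² + 0.0391² + 0.0838² + 0.1899² = 0.097844 + 0.135940 + 0.000031 + 0.001529 + 0.007022 + 0.036062 = 0.278428
B_II = 1 / 0.278428 = 3.5916
Σp_IVᵢ² = 0.6462² + 0.2115² + 0.0038² + 0.0192² + 0.0423² + 0.0769² = 0.417574 + 0.044732 + 0.000014 + 0.000369 + 0.001789 + 0.005914 = 0.470392
B_IV = 1 / 0.470392 = 2.1259
Highest B → broadest niche (most generalist): morphospecies I (B = 5.51).

morphospecies I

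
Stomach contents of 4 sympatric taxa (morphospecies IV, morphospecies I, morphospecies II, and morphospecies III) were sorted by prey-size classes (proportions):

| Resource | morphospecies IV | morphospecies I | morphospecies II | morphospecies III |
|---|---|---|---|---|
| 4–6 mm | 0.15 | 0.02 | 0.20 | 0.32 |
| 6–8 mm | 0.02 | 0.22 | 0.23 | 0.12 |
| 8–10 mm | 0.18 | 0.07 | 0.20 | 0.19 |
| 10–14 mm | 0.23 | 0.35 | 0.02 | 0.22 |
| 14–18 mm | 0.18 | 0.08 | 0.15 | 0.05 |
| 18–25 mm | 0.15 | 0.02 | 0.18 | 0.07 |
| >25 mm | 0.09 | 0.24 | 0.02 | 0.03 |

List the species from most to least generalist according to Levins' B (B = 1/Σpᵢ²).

morphospecies IV > morphospecies II > morphospecies III > morphospecies I

Σp_IVᵢ² = 0.15² + 0.02² + 0.18² + 0.23² + 0.18² + 0.15² + 0.09² = 0.0225 + 0.0004 + 0.0324 + 0.0529 + 0.0324 + 0.0225 + 0.0081 = 0.1712
B_IV = 1 / 0.1712 = 5.8411
Σp_Iᵢ² = 0.02² + 0.22² + 0.07² + 0.35² + 0.08² + 0.02² + 0.24² = 0.0004 + 0.0484 + 0.0049 + 0.1225 + 0.0064 + 0.0004 + 0.0576 = 0.2406
B_I = 1 / 0.2406 = 4.1563
Σp_IIᵢ² = 0.20² + 0.23² + 0.20² + 0.02² + 0.15² + 0.18² + 0.02² = 0.0400 + 0.0529 + 0.0400 + 0.0004 + 0.0225 + 0.0324 + 0.0004 = 0.1886
B_II = 1 / 0.1886 = 5.3022
Σp_IIIᵢ² = 0.32² + 0.12² + 0.19² + 0.22² + 0.05² + 0.07² + 0.03² = 0.1024 + 0.0144 + 0.0361 + 0.0484 + 0.0025 + 0.0049 + 0.0009 = 0.2096
B_III = 1 / 0.2096 = 4.7710
Ranking by B (broadest → narrowest): morphospecies IV (5.84) > morphospecies II (5.30) > morphospecies III (4.77) > morphospecies I (4.16)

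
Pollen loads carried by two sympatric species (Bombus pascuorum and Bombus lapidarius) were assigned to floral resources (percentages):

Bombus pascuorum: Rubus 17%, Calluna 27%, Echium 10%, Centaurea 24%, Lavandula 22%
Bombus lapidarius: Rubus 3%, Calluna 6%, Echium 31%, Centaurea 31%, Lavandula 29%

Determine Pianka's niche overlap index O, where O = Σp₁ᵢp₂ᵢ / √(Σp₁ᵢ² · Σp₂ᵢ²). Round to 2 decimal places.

0.77

Convert percentages to proportions (divide by 100).
Σ p₁ᵢp₂ᵢ = 0.0051 + 0.0162 + 0.0310 + 0.0744 + 0.0638 = 0.1905
Σp_1ᵢ² = 0.17² + 0.27² + 0.10² + 0.24² + 0.22² = 0.0289 + 0.0729 + 0.0100 + 0.0576 + 0.0484 = 0.2178
Σp_2ᵢ² = 0.03² + 0.06² + 0.31² + 0.31² + 0.29² = 0.0009 + 0.0036 + 0.0961 + 0.0961 + 0.0841 = 0.2808
O = 0.1905 / √(0.2178 × 0.2808) = 0.1905 / 0.24730 = 0.7703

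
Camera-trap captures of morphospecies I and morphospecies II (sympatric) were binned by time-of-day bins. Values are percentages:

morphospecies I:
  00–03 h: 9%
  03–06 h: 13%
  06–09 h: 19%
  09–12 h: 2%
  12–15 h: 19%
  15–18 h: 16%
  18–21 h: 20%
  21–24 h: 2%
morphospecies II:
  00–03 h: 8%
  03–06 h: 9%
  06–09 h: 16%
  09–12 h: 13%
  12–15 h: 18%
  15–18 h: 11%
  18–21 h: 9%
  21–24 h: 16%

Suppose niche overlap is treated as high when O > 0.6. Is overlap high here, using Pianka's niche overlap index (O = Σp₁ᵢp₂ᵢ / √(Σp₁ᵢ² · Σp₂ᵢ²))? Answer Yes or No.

Convert percentages to proportions (divide by 100).
Σ p₁ᵢp₂ᵢ = 0.0072 + 0.0117 + 0.0304 + 0.0026 + 0.0342 + 0.0176 + 0.0180 + 0.0032 = 0.1249
Σp_1ᵢ² = 0.09² + 0.13² + 0.19² + 0.02² + 0.19² + 0.16² + 0.20² + 0.02² = 0.0081 + 0.0169 + 0.0361 + 0.0004 + 0.0361 + 0.0256 + 0.0400 + 0.0004 = 0.1636
Σp_2ᵢ² = 0.08² + 0.09² + 0.16² + 0.13² + 0.18² + 0.11² + 0.09² + 0.16² = 0.0064 + 0.0081 + 0.0256 + 0.0169 + 0.0324 + 0.0121 + 0.0081 + 0.0256 = 0.1352
O = 0.1249 / √(0.1636 × 0.1352) = 0.1249 / 0.14872 = 0.8398
O = 0.8398 > 0.6 → Yes.

Yes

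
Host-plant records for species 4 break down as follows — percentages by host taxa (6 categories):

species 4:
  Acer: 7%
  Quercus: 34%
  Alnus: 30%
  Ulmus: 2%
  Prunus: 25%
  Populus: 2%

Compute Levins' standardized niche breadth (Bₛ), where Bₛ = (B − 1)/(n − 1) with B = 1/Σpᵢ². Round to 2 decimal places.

0.53

Convert percentages to proportions (divide by 100).
Σpᵢ² = 0.07² + 0.34² + 0.30² + 0.02² + 0.25² + 0.02² = 0.0049 + 0.1156 + 0.0900 + 0.0004 + 0.0625 + 0.0004 = 0.2738
B = 1 / 0.2738 = 3.6523
Bₛ = (B − 1)/(n − 1) = (3.6523 − 1)/(6 − 1) = 2.6523/5 = 0.5305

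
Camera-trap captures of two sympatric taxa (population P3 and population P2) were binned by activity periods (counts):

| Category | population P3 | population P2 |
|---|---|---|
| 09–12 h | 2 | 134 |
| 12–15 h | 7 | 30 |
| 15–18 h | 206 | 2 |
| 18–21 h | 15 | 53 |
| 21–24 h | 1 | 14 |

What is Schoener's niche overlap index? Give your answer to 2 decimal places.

0.12

Proportions for population P3 (n=231): 2/231=0.0087, 7/231=0.0303, 206/231=0.8918, 15/231=0.0649, 1/231=0.0043
Proportions for population P2 (n=233): 134/233=0.5751, 30/233=0.1288, 2/233=0.0086, 53/233=0.2275, 14/233=0.0601
Σ|p₁ᵢ − p₂ᵢ| = 0.5664 + 0.0985 + 0.8832 + 0.1626 + 0.0558 = 1.7665
D = 1 − ½ × 1.7665 = 1 − 0.88325 = 0.11675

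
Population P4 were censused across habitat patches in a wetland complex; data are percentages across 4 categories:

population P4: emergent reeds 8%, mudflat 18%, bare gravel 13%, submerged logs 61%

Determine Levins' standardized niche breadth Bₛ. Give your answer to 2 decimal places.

Convert percentages to proportions (divide by 100).
Σpᵢ² = 0.08² + 0.18² + 0.13² + 0.61² = 0.0064 + 0.0324 + 0.0169 + 0.3721 = 0.4278
B = 1 / 0.4278 = 2.3375
Bₛ = (B − 1)/(n − 1) = (2.3375 − 1)/(4 − 1) = 1.3375/3 = 0.4458

0.45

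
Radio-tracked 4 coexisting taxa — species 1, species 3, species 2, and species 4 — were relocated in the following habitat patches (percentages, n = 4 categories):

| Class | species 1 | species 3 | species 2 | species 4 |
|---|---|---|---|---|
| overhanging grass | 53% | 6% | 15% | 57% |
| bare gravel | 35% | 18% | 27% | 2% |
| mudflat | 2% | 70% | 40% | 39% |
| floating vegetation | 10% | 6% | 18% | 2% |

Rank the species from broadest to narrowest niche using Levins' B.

Convert percentages to proportions (divide by 100).
Σp_1ᵢ² = 0.53² + 0.35² + 0.02² + 0.10² = 0.2809 + 0.1225 + 0.0004 + 0.0100 = 0.4138
B_1 = 1 / 0.4138 = 2.4166
Σp_3ᵢ² = 0.06² + 0.18² + 0.70² + 0.06² = 0.0036 + 0.0324 + 0.4900 + 0.0036 = 0.5296
B_3 = 1 / 0.5296 = 1.8882
Σp_2ᵢ² = 0.15² + 0.27² + 0.40² + 0.18² = 0.0225 + 0.0729 + 0.1600 + 0.0324 = 0.2878
B_2 = 1 / 0.2878 = 3.4746
Σp_4ᵢ² = 0.57² + 0.02² + 0.39² + 0.02² = 0.3249 + 0.0004 + 0.1521 + 0.0004 = 0.4778
B_4 = 1 / 0.4778 = 2.0929
Ranking by B (broadest → narrowest): species 2 (3.47) > species 1 (2.42) > species 4 (2.09) > species 3 (1.89)

species 2 > species 1 > species 4 > species 3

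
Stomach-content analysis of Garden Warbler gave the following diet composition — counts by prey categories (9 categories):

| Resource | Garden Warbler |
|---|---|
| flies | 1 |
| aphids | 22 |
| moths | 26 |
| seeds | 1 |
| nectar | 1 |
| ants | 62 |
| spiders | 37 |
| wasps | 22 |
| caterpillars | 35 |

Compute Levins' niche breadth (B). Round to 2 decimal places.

Proportions for Garden Warbler (n=207): 1/207=0.0048, 22/207=0.1063, 26/207=0.1256, 1/207=0.0048, 1/207=0.0048, 62/207=0.2995, 37/207=0.1787, 22/207=0.1063, 35/207=0.1691
Σpᵢ² = 0.0048² + 0.1063² + 0.1256² + 0.0048² + 0.0048² + 0.2995² + 0.1787² + 0.1063² + 0.1691² = 0.000023 + 0.011300 + 0.015775 + 0.000023 + 0.000023 + 0.089700 + 0.031934 + 0.011300 + 0.028595 = 0.188673
B = 1 / 0.188673 = 5.3002

5.30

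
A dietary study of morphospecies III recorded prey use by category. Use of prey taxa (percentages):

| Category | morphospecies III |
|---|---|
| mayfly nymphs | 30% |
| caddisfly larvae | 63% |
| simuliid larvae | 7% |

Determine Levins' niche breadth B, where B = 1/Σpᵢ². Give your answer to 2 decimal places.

2.03

Convert percentages to proportions (divide by 100).
Σpᵢ² = 0.30² + 0.63² + 0.07² = 0.0900 + 0.3969 + 0.0049 = 0.4918
B = 1 / 0.4918 = 2.0333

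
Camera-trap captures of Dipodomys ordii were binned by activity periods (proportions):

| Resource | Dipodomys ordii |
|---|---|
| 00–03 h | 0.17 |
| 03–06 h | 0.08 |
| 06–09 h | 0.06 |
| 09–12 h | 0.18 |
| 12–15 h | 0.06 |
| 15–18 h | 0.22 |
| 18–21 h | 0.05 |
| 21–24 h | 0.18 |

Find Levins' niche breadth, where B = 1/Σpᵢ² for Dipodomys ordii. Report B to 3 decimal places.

6.321

Σpᵢ² = 0.17² + 0.08² + 0.06² + 0.18² + 0.06² + 0.22² + 0.05² + 0.18² = 0.0289 + 0.0064 + 0.0036 + 0.0324 + 0.0036 + 0.0484 + 0.0025 + 0.0324 = 0.1582
B = 1 / 0.1582 = 6.32111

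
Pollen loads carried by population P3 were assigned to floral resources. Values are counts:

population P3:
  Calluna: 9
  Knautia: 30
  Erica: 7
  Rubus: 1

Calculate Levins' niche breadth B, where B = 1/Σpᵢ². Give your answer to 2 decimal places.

2.14

Proportions for population P3 (n=47): 9/47=0.1915, 30/47=0.6383, 7/47=0.1489, 1/47=0.0213
Σpᵢ² = 0.1915² + 0.6383² + 0.1489² + 0.0213² = 0.036672 + 0.407427 + 0.022171 + 0.000454 = 0.466724
B = 1 / 0.466724 = 2.1426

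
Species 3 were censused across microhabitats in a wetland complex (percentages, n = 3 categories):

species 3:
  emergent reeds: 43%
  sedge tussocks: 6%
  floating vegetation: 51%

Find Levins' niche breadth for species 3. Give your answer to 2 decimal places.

2.23

Convert percentages to proportions (divide by 100).
Σpᵢ² = 0.43² + 0.06² + 0.51² = 0.1849 + 0.0036 + 0.2601 = 0.4486
B = 1 / 0.4486 = 2.2292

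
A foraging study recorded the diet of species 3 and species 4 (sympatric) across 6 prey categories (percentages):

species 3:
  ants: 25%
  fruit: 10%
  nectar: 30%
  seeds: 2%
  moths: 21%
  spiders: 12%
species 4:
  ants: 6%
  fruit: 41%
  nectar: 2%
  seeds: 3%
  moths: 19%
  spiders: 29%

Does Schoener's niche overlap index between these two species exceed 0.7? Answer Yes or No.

No

Convert percentages to proportions (divide by 100).
Σ|p₁ᵢ − p₂ᵢ| = 0.19 + 0.31 + 0.28 + 0.01 + 0.02 + 0.17 = 0.98
D = 1 − ½ × 0.98 = 1 − 0.490 = 0.5100
D = 0.5100 < 0.7 → No.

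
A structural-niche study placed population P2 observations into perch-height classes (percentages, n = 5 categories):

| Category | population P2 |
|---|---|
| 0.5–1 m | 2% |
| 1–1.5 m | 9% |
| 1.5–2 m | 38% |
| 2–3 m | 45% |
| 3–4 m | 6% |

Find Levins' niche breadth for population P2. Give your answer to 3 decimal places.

2.786

Convert percentages to proportions (divide by 100).
Σpᵢ² = 0.02² + 0.09² + 0.38² + 0.45² + 0.06² = 0.0004 + 0.0081 + 0.1444 + 0.2025 + 0.0036 = 0.3590
B = 1 / 0.3590 = 2.78552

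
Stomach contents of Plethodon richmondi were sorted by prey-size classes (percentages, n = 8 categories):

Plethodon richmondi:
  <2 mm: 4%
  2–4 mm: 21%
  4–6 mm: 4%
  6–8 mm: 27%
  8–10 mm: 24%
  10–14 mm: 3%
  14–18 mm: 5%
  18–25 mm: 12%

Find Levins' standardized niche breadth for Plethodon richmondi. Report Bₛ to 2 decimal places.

Convert percentages to proportions (divide by 100).
Σpᵢ² = 0.04² + 0.21² + 0.04² + 0.27² + 0.24² + 0.03² + 0.05² + 0.12² = 0.0016 + 0.0441 + 0.0016 + 0.0729 + 0.0576 + 0.0009 + 0.0025 + 0.0144 = 0.1956
B = 1 / 0.1956 = 5.1125
Bₛ = (B − 1)/(n − 1) = (5.1125 − 1)/(8 − 1) = 4.1125/7 = 0.5875

0.59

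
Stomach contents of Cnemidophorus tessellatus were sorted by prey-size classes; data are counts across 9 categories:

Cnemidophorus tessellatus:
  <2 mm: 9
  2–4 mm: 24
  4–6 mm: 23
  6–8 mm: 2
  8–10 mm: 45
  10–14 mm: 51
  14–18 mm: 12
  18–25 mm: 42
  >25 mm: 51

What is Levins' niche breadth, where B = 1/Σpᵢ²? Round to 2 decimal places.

6.50

Proportions for Cnemidophorus tessellatus (n=259): 9/259=0.0347, 24/259=0.0927, 23/259=0.0888, 2/259=0.0077, 45/259=0.1737, 51/259=0.1969, 12/259=0.0463, 42/259=0.1622, 51/259=0.1969
Σpᵢ² = 0.0347² + 0.0927² + 0.0888² + 0.0077² + 0.1737² + 0.1969² + 0.0463² + 0.1622² + 0.1969² = 0.001204 + 0.008593 + 0.007885 + 0.000059 + 0.030172 + 0.038770 + 0.002144 + 0.026309 + 0.038770 = 0.153906
B = 1 / 0.153906 = 6.4975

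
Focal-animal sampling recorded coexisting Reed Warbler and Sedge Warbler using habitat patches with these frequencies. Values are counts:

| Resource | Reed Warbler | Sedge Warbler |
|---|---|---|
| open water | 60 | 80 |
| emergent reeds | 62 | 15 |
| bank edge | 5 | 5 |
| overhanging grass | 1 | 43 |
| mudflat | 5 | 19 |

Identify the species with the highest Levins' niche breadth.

Sedge Warbler

Proportions for Reed Warbler (n=133): 60/133=0.4511, 62/133=0.4662, 5/133=0.0376, 1/133=0.0075, 5/133=0.0376
Proportions for Sedge Warbler (n=162): 80/162=0.4938, 15/162=0.0926, 5/162=0.0309, 43/162=0.2654, 19/162=0.1173
Σp_Reedᵢ² = 0.4511² + 0.4662² + 0.0376² + 0.0075² + 0.0376² = 0.203491 + 0.217342 + 0.001414 + 0.000056 + 0.001414 = 0.423717
B_Reed = 1 / 0.423717 = 2.3601
Σp_Sedgᵢ² = 0.4938² + 0.0926² + 0.0309² + 0.2654² + 0.1173² = 0.243838 + 0.008575 + 0.000955 + 0.070437 + 0.013759 = 0.337564
B_Sedg = 1 / 0.337564 = 2.9624
Highest B → broadest niche (most generalist): Sedge Warbler (B = 2.96).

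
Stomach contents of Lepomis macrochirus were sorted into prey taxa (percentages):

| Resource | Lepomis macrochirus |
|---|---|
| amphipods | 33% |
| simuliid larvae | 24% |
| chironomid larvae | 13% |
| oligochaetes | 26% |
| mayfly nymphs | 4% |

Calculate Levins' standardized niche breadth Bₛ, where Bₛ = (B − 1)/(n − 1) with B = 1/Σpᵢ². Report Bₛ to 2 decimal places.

0.74

Convert percentages to proportions (divide by 100).
Σpᵢ² = 0.33² + 0.24² + 0.13² + 0.26² + 0.04² = 0.1089 + 0.0576 + 0.0169 + 0.0676 + 0.0016 = 0.2526
B = 1 / 0.2526 = 3.9588
Bₛ = (B − 1)/(n − 1) = (3.9588 − 1)/(5 − 1) = 2.9588/4 = 0.7397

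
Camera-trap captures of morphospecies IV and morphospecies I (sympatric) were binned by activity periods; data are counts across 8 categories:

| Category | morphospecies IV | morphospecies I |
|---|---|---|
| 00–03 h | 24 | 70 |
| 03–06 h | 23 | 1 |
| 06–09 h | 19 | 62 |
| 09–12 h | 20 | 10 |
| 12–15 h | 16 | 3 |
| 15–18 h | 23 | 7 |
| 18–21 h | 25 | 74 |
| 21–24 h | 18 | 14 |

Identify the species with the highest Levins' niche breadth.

morphospecies IV

Proportions for morphospecies IV (n=168): 24/168=0.1429, 23/168=0.1369, 19/168=0.1131, 20/168=0.1190, 16/168=0.0952, 23/168=0.1369, 25/168=0.1488, 18/168=0.1071
Proportions for morphospecies I (n=241): 70/241=0.2905, 1/241=0.0041, 62/241=0.2573, 10/241=0.0415, 3/241=0.0124, 7/241=0.0290, 74/241=0.3071, 14/241=0.0581
Σp_IVᵢ² = 0.1429² + 0.1369² + 0.1131² + 0.1190² + 0.0952² + 0.1369² + 0.1488² + 0.1071² = 0.020420 + 0.018742 + 0.012792 + 0.014161 + 0.009063 + 0.018742 + 0.022141 + 0.011470 = 0.127531
B_IV = 1 / 0.127531 = 7.8412
Σp_Iᵢ² = 0.2905² + 0.0041² + 0.2573² + 0.0415² + 0.0124² + 0.0290² + 0.3071² + 0.0581² = 0.084390 + 0.000017 + 0.066203 + 0.001722 + 0.000154 + 0.000841 + 0.094310 + 0.003376 = 0.251013
B_I = 1 / 0.251013 = 3.9839
Highest B → broadest niche (most generalist): morphospecies IV (B = 7.84).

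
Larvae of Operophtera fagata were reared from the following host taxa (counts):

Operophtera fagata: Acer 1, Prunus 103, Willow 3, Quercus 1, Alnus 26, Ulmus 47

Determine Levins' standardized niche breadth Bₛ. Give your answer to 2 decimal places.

Proportions for Operophtera fagata (n=181): 1/181=0.0055, 103/181=0.5691, 3/181=0.0166, 1/181=0.0055, 26/181=0.1436, 47/181=0.2597
Σpᵢ² = 0.0055² + 0.5691² + 0.0166² + 0.0055² + 0.1436² + 0.2597² = 0.000030 + 0.323875 + 0.000276 + 0.000030 + 0.020621 + 0.067444 = 0.412276
B = 1 / 0.412276 = 2.4256
Bₛ = (B − 1)/(n − 1) = (2.4256 − 1)/(6 − 1) = 1.4256/5 = 0.2851

0.29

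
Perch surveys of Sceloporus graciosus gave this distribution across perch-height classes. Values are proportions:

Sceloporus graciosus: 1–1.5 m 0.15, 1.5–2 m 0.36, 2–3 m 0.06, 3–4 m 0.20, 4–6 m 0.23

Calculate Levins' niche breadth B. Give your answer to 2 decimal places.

4.02

Σpᵢ² = 0.15² + 0.36² + 0.06² + 0.20² + 0.23² = 0.0225 + 0.1296 + 0.0036 + 0.0400 + 0.0529 = 0.2486
B = 1 / 0.2486 = 4.0225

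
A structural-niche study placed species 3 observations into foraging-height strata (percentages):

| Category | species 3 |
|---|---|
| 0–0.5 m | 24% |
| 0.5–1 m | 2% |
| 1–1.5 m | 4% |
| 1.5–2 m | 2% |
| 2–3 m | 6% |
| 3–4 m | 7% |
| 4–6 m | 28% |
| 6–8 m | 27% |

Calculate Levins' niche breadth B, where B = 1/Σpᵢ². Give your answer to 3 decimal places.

Convert percentages to proportions (divide by 100).
Σpᵢ² = 0.24² + 0.02² + 0.04² + 0.02² + 0.06² + 0.07² + 0.28² + 0.27² = 0.0576 + 0.0004 + 0.0016 + 0.0004 + 0.0036 + 0.0049 + 0.0784 + 0.0729 = 0.2198
B = 1 / 0.2198 = 4.54959

4.550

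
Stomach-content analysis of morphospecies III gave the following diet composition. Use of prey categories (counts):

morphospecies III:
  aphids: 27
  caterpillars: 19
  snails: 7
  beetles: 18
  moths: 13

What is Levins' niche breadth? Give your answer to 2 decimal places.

4.32

Proportions for morphospecies III (n=84): 27/84=0.3214, 19/84=0.2262, 7/84=0.0833, 18/84=0.2143, 13/84=0.1548
Σpᵢ² = 0.3214² + 0.2262² + 0.0833² + 0.2143² + 0.1548² = 0.103298 + 0.051166 + 0.006939 + 0.045924 + 0.023963 = 0.231290
B = 1 / 0.231290 = 4.3236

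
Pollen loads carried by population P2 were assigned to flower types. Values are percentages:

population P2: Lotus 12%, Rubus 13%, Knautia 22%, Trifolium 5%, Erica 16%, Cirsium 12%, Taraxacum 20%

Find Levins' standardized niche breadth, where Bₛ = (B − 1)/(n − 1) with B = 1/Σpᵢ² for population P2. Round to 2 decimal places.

0.86

Convert percentages to proportions (divide by 100).
Σpᵢ² = 0.12² + 0.13² + 0.22² + 0.05² + 0.16² + 0.12² + 0.20² = 0.0144 + 0.0169 + 0.0484 + 0.0025 + 0.0256 + 0.0144 + 0.0400 = 0.1622
B = 1 / 0.1622 = 6.1652
Bₛ = (B − 1)/(n − 1) = (6.1652 − 1)/(7 − 1) = 5.1652/6 = 0.8609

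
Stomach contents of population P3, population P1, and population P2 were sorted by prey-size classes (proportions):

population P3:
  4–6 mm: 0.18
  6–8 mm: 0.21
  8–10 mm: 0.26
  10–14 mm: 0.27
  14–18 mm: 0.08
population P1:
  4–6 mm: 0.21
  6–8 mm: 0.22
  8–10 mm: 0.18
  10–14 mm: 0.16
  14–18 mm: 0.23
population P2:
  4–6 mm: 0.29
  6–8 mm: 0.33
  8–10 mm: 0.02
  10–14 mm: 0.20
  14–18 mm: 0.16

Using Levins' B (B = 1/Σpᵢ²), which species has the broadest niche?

Σp_P3ᵢ² = 0.18² + 0.21² + 0.26² + 0.27² + 0.08² = 0.0324 + 0.0441 + 0.0676 + 0.0729 + 0.0064 = 0.2234
B_P3 = 1 / 0.2234 = 4.4763
Σp_P1ᵢ² = 0.21² + 0.22² + 0.18² + 0.16² + 0.23² = 0.0441 + 0.0484 + 0.0324 + 0.0256 + 0.0529 = 0.2034
B_P1 = 1 / 0.2034 = 4.9164
Σp_P2ᵢ² = 0.29² + 0.33² + 0.02² + 0.20² + 0.16² = 0.0841 + 0.1089 + 0.0004 + 0.0400 + 0.0256 = 0.2590
B_P2 = 1 / 0.2590 = 3.8610
Highest B → broadest niche (most generalist): population P1 (B = 4.92).

population P1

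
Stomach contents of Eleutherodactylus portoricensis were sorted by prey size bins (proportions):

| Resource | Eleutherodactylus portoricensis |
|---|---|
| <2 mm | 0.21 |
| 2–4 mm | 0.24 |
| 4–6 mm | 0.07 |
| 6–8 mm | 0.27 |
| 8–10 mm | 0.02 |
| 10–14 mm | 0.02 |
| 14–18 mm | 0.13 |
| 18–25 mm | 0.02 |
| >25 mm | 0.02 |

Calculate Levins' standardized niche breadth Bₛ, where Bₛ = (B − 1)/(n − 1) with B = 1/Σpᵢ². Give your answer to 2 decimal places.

0.51

Σpᵢ² = 0.21² + 0.24² + 0.07² + 0.27² + 0.02² + 0.02² + 0.13² + 0.02² + 0.02² = 0.0441 + 0.0576 + 0.0049 + 0.0729 + 0.0004 + 0.0004 + 0.0169 + 0.0004 + 0.0004 = 0.1980
B = 1 / 0.1980 = 5.0505
Bₛ = (B − 1)/(n − 1) = (5.0505 − 1)/(9 − 1) = 4.0505/8 = 0.5063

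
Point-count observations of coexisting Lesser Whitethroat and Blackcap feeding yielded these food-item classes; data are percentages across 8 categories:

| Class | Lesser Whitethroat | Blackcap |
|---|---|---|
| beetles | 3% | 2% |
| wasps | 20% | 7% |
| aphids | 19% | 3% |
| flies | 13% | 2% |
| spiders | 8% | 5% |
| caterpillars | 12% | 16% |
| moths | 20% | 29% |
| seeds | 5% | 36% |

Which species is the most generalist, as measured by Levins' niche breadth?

Convert percentages to proportions (divide by 100).
Σp_Whitᵢ² = 0.03² + 0.20² + 0.19² + 0.13² + 0.08² + 0.12² + 0.20² + 0.05² = 0.0009 + 0.0400 + 0.0361 + 0.0169 + 0.0064 + 0.0144 + 0.0400 + 0.0025 = 0.1572
B_Whit = 1 / 0.1572 = 6.3613
Σp_Blacᵢ² = 0.02² + 0.07² + 0.03² + 0.02² + 0.05² + 0.16² + 0.29² + 0.36² = 0.0004 + 0.0049 + 0.0009 + 0.0004 + 0.0025 + 0.0256 + 0.0841 + 0.1296 = 0.2484
B_Blac = 1 / 0.2484 = 4.0258
Highest B → broadest niche (most generalist): Lesser Whitethroat (B = 6.36).

Lesser Whitethroat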